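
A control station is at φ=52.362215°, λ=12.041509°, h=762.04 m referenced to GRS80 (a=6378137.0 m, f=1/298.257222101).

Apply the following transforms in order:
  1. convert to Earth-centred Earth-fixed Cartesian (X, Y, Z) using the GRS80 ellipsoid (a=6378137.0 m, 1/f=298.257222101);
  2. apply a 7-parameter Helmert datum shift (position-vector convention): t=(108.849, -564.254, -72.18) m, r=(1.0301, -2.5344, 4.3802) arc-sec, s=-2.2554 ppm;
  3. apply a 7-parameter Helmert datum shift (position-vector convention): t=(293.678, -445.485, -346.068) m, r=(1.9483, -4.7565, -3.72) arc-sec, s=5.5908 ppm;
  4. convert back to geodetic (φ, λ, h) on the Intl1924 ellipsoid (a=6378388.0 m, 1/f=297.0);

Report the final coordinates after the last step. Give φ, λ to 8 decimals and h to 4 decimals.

φ=52.36156033°, λ=12.02546726°, h=370.9159 m

start: φ=52.362215°, λ=12.041509°, h=762.040 m
→ ECEF (a=6378137.000, f=1/298.257222101): X=3817695.9136, Y=814367.5236, Z=5028119.8273
→ Helmert 7p (PV): X=3817717.0774, Y=813857.3938, Z=5028087.2823
→ Helmert 7p (PV): X=3817930.8284, Y=813300.1121, Z=5027865.0504
→ geod (Bowring, a=6378388.000): φ=52.36156033°, λ=12.02546726°, h=370.9159 m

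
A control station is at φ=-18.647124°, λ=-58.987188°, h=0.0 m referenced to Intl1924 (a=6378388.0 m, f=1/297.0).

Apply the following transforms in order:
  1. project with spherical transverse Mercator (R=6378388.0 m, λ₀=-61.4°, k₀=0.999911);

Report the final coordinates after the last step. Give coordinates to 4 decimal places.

E=254540.6329 m, N=-2077399.6475 m

start: φ=-18.647124°, λ=-58.987188°, h=0.000 m
→ tm (R=6378388.0, λ₀=-61.4°): E=254540.6329, N=-2077399.6475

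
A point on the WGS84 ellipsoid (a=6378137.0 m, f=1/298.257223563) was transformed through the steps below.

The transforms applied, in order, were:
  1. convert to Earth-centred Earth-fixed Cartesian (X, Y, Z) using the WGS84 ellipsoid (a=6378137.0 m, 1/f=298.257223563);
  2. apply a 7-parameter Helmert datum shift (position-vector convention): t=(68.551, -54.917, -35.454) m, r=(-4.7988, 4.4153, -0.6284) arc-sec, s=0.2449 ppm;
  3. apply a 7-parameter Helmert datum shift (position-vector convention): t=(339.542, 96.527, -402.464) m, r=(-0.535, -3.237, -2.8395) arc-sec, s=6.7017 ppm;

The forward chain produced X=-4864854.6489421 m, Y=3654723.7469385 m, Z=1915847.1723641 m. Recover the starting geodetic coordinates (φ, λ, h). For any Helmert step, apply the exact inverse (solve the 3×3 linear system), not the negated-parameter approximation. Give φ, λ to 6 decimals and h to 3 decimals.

start: X=-4864854.6489, Y=3654723.7469, Z=1915847.1724 m
→ Helmert⁻¹: X=-4865181.8217, Y=3654530.7819, Z=1916322.6246
→ Helmert⁻¹: X=-4865301.3361, Y=3654525.3974, Z=1916338.4862
→ geod (Bowring, a=6378137.000): φ=17.59131100°, λ=143.08830000°, h=3383.4120 m

φ=17.591311°, λ=143.088300°, h=3383.412 m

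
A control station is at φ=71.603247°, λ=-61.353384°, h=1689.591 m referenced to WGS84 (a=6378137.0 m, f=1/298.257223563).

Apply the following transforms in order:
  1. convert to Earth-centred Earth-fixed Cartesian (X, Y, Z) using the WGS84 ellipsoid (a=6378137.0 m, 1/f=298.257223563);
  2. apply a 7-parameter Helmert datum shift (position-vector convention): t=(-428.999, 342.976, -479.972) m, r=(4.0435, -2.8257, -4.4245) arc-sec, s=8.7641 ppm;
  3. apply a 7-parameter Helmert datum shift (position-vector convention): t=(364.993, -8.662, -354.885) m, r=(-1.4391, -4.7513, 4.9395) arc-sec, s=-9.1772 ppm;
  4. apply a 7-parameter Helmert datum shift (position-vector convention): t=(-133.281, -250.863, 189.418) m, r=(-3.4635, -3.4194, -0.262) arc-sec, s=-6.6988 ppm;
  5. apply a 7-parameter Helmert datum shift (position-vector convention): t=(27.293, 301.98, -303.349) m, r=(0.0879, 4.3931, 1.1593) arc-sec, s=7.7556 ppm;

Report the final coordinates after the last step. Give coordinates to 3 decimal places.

start: φ=71.603247°, λ=-61.353384°, h=1689.591 m
→ ECEF (a=6378137.000, f=1/298.257223563): X=968178.2794, Y=-1772332.1000, Z=6031463.2746
→ Helmert 7p (PV): X=967637.1197, Y=-1772143.6635, Z=6031014.6824
→ Helmert 7p (PV): X=967896.7474, Y=-1772070.8123, Z=6030639.1029
→ Helmert 7p (PV): X=967654.7582, Y=-1772209.7711, Z=6030833.9238
→ Helmert 7p (PV): X=967827.9644, Y=-1771918.6670, Z=6030555.9827

X=967827.964 m, Y=-1771918.667 m, Z=6030555.983 m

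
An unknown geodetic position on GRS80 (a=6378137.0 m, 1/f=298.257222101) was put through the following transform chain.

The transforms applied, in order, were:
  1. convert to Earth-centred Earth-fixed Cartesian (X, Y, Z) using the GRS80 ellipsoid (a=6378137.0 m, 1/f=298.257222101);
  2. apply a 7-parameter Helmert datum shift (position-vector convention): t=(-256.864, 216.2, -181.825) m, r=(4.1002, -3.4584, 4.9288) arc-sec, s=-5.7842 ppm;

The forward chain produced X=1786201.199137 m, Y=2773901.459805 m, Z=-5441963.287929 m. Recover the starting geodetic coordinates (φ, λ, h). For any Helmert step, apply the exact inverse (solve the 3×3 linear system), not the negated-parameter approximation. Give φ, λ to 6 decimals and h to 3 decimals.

φ=-58.944473°, λ=57.214421°, h=1342.542 m

start: X=1786201.1991, Y=2773901.4598, Z=-5441963.2879 m
→ Helmert⁻¹: X=1786443.4286, Y=2773550.4396, Z=-5441898.0259
→ geod (Bowring, a=6378137.000): φ=-58.94447300°, λ=57.21442100°, h=1342.5420 m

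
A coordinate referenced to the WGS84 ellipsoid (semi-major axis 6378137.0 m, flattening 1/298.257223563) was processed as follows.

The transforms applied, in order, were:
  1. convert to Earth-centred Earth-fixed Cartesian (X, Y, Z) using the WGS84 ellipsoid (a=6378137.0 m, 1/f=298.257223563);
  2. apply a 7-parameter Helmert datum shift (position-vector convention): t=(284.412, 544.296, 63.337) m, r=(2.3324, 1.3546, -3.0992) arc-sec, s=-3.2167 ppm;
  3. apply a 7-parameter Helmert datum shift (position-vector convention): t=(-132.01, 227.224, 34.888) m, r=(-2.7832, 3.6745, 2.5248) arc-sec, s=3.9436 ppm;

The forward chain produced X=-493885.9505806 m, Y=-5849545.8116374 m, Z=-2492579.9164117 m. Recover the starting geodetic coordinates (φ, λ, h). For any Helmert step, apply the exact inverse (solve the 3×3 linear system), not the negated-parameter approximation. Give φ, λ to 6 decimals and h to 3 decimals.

start: X=-493885.9506, Y=-5849545.8116, Z=-2492579.9164 m
→ Helmert⁻¹: X=-493779.1912, Y=-5849710.2877, Z=-2492692.7031
→ Helmert⁻¹: X=-493960.9193, Y=-5850309.0111, Z=-2492701.1485
→ geod (Bowring, a=6378137.000): φ=-23.14328600°, λ=-94.82622500°, h=3518.3460 m

φ=-23.143286°, λ=-94.826225°, h=3518.346 m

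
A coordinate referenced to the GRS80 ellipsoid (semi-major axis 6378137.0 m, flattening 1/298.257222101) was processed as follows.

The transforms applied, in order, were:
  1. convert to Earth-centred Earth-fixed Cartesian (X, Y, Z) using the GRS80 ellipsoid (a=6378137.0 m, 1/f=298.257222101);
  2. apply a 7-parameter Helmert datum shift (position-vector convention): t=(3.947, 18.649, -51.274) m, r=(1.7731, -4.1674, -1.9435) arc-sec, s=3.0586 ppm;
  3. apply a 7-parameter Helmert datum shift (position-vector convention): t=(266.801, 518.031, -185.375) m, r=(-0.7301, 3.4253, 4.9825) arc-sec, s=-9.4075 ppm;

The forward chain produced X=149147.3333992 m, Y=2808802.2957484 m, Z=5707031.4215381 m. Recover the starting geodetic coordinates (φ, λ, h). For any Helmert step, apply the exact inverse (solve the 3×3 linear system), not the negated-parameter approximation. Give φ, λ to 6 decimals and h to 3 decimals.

start: X=149147.3334, Y=2808802.2957, Z=5707031.4215 m
→ Helmert⁻¹: X=148854.9926, Y=2808286.8866, Z=5707282.8999
→ Helmert⁻¹: X=148939.4402, Y=2808310.1128, Z=5707289.5674
→ geod (Bowring, a=6378137.000): φ=63.92054300°, λ=86.96414800°, h=1628.9180 m

φ=63.920543°, λ=86.964148°, h=1628.918 m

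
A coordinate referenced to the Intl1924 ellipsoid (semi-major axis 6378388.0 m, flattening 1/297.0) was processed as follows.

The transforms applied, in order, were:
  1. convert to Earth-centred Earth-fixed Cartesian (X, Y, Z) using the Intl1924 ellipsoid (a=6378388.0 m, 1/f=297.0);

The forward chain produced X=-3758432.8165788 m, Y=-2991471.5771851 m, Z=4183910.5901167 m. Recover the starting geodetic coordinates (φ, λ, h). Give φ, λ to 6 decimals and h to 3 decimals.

φ=41.247070°, λ=-141.482459°, h=1132.644 m

start: X=-3758432.8166, Y=-2991471.5772, Z=4183910.5901 m
→ geod (Bowring, a=6378388.000): φ=41.24707000°, λ=-141.48245900°, h=1132.6440 m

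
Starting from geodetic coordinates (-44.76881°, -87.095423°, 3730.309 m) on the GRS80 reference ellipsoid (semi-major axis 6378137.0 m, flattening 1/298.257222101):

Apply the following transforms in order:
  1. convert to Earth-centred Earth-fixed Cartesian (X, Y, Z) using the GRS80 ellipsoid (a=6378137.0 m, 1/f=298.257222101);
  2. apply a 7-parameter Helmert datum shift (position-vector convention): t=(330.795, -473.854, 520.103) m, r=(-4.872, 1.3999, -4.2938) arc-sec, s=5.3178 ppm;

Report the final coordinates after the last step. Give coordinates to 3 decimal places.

start: φ=-44.768810°, λ=-87.095423°, h=3730.309 m
→ ECEF (a=6378137.000, f=1/298.257222101): X=229971.5349, Y=-4532539.1504, Z=-4471771.8572
→ Helmert 7p (PV): X=230178.8491, Y=-4533147.5193, Z=-4471170.0353

X=230178.849 m, Y=-4533147.519 m, Z=-4471170.035 m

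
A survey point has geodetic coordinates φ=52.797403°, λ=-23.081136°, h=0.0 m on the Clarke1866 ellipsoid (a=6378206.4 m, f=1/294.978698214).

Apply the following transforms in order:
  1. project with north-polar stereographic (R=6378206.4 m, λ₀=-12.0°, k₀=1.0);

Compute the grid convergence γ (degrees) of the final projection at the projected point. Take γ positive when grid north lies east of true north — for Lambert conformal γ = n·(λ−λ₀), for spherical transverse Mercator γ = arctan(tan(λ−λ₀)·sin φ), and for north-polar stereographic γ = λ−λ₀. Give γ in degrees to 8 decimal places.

-11.08113600

start: φ=52.797403°, λ=-23.081136°, h=0.000 m
→ into stereo (λ₀=-12.0°): φ=52.79740300°, λ−λ₀=-11.08113600°
convergence γ = -11.08113600°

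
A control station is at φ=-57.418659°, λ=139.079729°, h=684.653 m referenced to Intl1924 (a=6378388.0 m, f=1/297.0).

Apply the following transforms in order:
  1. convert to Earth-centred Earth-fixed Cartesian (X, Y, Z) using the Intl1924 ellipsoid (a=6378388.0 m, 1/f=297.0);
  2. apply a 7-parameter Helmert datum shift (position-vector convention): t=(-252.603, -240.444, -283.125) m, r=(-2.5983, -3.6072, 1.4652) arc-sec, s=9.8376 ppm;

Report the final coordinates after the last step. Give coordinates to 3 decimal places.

X=-2602059.204 m, Y=2255108.182 m, Z=-5352248.700 m

start: φ=-57.418659°, λ=139.079729°, h=684.653 m
→ ECEF (a=6378388.000, f=1/297.0): X=-2601858.5784, Y=2255412.3375, Z=-5351839.0115
→ Helmert 7p (PV): X=-2602059.2040, Y=2255108.1816, Z=-5352248.6996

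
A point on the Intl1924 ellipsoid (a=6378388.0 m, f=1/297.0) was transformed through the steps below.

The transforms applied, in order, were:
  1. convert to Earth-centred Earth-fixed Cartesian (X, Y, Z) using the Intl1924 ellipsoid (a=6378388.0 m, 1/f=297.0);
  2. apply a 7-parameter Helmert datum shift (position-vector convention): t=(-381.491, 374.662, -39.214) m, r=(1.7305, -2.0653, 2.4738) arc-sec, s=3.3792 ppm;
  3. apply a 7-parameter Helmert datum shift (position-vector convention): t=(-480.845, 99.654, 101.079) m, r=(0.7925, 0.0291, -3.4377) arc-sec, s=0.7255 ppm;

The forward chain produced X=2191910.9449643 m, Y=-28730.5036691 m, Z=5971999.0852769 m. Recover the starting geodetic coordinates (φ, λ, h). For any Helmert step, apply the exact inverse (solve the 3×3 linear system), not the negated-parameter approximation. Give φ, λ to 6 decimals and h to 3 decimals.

φ=69.960289°, λ=-0.760862°, h=2371.813 m

start: X=2191910.9450, Y=-28730.5037, Z=5971999.0853 m
→ Helmert⁻¹: X=2192389.8364, Y=-28770.6525, Z=5971894.0935
→ Helmert⁻¹: X=2192823.3640, Y=-29121.4129, Z=5971891.4151
→ geod (Bowring, a=6378388.000): φ=69.96028900°, λ=-0.76086200°, h=2371.8130 m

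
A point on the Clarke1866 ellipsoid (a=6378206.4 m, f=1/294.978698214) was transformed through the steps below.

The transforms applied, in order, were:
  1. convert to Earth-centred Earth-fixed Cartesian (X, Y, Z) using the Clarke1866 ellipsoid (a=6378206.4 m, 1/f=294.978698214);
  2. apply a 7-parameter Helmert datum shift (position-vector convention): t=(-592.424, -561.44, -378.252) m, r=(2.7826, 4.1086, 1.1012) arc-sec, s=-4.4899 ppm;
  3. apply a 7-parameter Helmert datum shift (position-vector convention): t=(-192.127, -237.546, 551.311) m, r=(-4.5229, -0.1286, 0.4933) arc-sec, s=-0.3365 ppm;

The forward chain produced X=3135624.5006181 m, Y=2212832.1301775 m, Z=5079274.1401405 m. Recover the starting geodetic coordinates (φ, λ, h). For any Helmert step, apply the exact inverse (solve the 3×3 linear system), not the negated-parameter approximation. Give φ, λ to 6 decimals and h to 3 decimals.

start: X=3135624.5006, Y=2212832.1302, Z=5079274.1401 m
→ Helmert⁻¹: X=3135826.1417, Y=2212951.5558, Z=5078771.1078
→ Helmert⁻¹: X=3136343.2928, Y=2213574.7107, Z=5079204.7757
→ geod (Bowring, a=6378206.400): φ=53.10523900°, λ=35.21375600°, h=2281.8400 m

φ=53.105239°, λ=35.213756°, h=2281.840 m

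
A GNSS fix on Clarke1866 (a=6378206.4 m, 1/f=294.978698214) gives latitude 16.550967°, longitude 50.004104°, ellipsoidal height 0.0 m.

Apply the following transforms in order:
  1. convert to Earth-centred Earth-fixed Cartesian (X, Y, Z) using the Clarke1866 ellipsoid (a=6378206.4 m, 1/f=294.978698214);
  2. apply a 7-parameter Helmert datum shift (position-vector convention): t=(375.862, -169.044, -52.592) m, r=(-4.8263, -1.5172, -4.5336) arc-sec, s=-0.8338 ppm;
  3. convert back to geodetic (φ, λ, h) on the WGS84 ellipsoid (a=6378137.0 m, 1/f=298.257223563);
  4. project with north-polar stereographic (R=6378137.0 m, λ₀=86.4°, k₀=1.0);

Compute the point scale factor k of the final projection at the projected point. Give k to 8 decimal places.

1.55663418

start: φ=16.550967°, λ=50.004104°, h=0.000 m
→ ECEF (a=6378206.400, f=1/294.978698214): X=3930706.7083, Y=4685115.3279, Z=1805145.3413
→ Helmert 7p (PV): X=3931168.9915, Y=4684898.2202, Z=1805010.5319
→ geod (Bowring, a=6378137.000): φ=16.54829180°, λ=49.99947881°, h=137.1572 m
→ into stereo (λ₀=86.4°): φ=16.54829180°, λ−λ₀=-36.40052119°
scale k = 1.55663418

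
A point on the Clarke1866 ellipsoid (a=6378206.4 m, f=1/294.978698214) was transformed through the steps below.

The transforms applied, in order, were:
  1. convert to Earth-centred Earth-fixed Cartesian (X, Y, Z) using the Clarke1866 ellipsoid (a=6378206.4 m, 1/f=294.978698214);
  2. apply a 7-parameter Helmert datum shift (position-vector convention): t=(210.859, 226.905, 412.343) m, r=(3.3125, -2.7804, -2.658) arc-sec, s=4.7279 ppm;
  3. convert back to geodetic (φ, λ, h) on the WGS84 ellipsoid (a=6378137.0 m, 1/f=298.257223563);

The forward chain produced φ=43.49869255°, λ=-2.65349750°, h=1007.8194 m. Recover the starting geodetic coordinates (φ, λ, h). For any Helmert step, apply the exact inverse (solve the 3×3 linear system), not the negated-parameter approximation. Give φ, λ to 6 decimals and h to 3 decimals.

φ=43.498650°, λ=-2.654782°, h=591.561 m

start: φ=43.498693°, λ=-2.653498°, h=1007.819 m
→ ECEF (a=6378137.000, f=1/298.257223563): X=4629753.9345, Y=-214567.8312, Z=4368550.1156
→ Helmert⁻¹: X=4629582.8342, Y=-214663.9136, Z=4368058.1623
→ geod (Bowring, a=6378206.400): φ=43.49865000°, λ=-2.65478200°, h=591.5610 m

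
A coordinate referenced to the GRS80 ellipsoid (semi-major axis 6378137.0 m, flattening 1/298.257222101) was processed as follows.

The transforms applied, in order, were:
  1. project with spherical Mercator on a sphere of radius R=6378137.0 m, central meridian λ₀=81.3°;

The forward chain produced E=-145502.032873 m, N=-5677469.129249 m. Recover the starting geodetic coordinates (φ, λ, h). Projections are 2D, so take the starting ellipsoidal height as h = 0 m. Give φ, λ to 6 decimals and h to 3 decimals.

φ=-45.354280°, λ=79.992933°, h=0.000 m

start: E=-145502.0329, N=-5677469.1292 m
→ merc⁻¹: φ=-45.35428000°, λ=79.99293300°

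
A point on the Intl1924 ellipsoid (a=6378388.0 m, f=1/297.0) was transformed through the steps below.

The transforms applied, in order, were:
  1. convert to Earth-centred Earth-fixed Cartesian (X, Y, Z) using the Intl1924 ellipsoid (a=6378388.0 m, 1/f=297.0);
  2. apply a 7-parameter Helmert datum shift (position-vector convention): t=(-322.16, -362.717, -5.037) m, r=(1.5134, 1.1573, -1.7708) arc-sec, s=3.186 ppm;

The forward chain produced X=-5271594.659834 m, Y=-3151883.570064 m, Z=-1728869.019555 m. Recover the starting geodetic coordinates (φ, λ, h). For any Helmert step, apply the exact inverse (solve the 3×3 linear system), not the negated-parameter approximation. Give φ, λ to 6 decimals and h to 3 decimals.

start: X=-5271594.6598, Y=-3151883.5701, Z=-1728869.0196 m
→ Helmert⁻¹: X=-5271218.9489, Y=-3151568.7512, Z=-1728864.9263
→ geod (Bowring, a=6378388.000): φ=-15.82321500°, λ=-149.12554200°, h=3408.5920 m

φ=-15.823215°, λ=-149.125542°, h=3408.592 m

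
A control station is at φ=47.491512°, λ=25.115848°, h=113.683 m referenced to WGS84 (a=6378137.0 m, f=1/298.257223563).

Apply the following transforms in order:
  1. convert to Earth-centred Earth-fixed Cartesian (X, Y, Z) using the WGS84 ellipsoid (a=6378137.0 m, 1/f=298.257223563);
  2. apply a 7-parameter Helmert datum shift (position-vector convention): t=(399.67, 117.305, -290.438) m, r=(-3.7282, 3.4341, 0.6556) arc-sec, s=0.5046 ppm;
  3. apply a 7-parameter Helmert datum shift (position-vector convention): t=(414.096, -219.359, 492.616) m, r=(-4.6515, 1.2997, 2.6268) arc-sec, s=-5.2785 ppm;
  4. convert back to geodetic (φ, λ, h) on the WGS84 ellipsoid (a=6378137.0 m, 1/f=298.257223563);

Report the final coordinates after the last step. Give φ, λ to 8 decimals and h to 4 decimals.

φ=47.48596656°, λ=25.11262977°, h=700.1480 m

start: φ=47.491512°, λ=25.115848°, h=113.683 m
→ ECEF (a=6378137.000, f=1/298.257223563): X=3909414.1836, Y=1832622.2152, Z=4678943.9444
→ Helmert 7p (PV): X=3909887.9011, Y=1832837.4419, Z=4678557.6552
→ Helmert 7p (PV): X=3910287.4975, Y=1832763.7069, Z=4678959.6066
→ geod (Bowring, a=6378137.000): φ=47.48596656°, λ=25.11262977°, h=700.1480 m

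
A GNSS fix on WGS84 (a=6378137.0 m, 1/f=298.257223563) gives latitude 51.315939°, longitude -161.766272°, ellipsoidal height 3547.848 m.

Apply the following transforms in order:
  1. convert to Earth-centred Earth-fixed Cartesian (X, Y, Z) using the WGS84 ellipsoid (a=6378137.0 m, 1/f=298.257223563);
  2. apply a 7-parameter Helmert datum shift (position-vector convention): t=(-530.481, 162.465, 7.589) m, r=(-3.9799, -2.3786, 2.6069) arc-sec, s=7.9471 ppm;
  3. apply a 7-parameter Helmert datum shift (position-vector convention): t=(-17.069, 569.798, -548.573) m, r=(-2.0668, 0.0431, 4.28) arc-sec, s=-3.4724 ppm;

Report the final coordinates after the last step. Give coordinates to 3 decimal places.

X=-3796759.808 m, Y=-1249852.230 m, Z=4957833.287 m

start: φ=51.315939°, λ=-161.766272°, h=3547.848 m
→ ECEF (a=6378137.000, f=1/298.257223563): X=-3796180.8820, Y=-1250597.4902, Z=4958358.4075
→ Helmert 7p (PV): X=-3796782.9049, Y=-1250397.2699, Z=4958385.7546
→ Helmert 7p (PV): X=-3796759.8082, Y=-1249852.2296, Z=4957833.2866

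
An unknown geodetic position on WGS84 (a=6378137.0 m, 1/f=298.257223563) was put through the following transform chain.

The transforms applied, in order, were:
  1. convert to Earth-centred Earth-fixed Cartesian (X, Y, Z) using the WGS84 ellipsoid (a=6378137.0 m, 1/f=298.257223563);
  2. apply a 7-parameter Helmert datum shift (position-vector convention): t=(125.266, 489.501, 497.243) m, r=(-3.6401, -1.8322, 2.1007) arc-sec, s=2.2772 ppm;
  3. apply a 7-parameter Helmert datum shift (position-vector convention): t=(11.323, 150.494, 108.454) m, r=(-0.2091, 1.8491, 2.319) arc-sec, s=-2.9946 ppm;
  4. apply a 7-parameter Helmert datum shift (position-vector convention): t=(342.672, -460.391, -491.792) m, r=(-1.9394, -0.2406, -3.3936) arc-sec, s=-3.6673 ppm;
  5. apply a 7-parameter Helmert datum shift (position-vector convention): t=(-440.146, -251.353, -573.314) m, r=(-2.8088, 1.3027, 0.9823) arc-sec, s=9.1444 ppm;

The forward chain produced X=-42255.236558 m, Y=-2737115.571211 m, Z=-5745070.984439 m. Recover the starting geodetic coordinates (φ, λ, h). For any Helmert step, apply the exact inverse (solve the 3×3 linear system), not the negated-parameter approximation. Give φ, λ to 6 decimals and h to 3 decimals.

φ=-64.673139°, λ=-90.885303°, h=2747.878 m

start: X=-42255.2366, Y=-2737115.5712, Z=-5745070.9844 m
→ Helmert⁻¹: X=-41791.4613, Y=-2736760.7672, Z=-5744482.6726
→ Helmert⁻¹: X=-42095.9694, Y=-2736257.0955, Z=-5744037.6241
→ Helmert⁻¹: X=-42086.6888, Y=-2736409.4877, Z=-5744166.4309
→ Helmert⁻¹: X=-42290.7602, Y=-2736790.9448, Z=-5744698.5146
→ geod (Bowring, a=6378137.000): φ=-64.67313900°, λ=-90.88530300°, h=2747.8780 m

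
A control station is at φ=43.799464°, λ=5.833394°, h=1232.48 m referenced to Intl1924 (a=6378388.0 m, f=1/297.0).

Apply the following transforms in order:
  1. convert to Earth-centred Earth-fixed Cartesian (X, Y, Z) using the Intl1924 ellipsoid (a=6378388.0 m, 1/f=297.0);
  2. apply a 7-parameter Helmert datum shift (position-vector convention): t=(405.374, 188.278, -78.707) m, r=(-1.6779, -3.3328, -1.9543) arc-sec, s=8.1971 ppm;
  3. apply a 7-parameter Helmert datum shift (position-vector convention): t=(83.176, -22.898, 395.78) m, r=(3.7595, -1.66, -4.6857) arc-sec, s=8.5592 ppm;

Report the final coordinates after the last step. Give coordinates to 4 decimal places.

start: φ=43.799464°, λ=5.833394°, h=1232.480 m
→ ECEF (a=6378388.000, f=1/297.0): X=4588146.0056, Y=468748.7604, Z=4392967.1577
→ Helmert 7p (PV): X=4588522.4488, Y=468933.1448, Z=4392994.7824
→ Helmert 7p (PV): X=4588620.1970, Y=468729.9526, Z=4393473.6384

X=4588620.1970 m, Y=468729.9526 m, Z=4393473.6384 m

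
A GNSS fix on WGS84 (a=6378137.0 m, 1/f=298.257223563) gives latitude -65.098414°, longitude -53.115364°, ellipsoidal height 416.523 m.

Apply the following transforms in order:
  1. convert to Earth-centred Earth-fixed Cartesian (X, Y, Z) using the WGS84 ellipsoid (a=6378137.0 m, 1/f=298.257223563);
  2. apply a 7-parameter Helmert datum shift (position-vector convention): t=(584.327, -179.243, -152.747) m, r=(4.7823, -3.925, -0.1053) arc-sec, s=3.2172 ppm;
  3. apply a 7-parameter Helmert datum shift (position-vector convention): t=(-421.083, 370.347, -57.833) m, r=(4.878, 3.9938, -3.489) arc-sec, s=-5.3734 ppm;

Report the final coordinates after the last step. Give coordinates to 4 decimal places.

start: φ=-65.098414°, λ=-53.115364°, h=416.523 m
→ ECEF (a=6378137.000, f=1/298.257223563): X=1616465.6242, Y=-2154132.8727, Z=-5762716.2802
→ Helmert 7p (PV): X=1617163.7107, Y=-2154186.2607, Z=-5762906.7515
→ Helmert 7p (PV): X=1616585.9162, Y=-2153695.4054, Z=-5763015.8748

X=1616585.9162 m, Y=-2153695.4054 m, Z=-5763015.8748 m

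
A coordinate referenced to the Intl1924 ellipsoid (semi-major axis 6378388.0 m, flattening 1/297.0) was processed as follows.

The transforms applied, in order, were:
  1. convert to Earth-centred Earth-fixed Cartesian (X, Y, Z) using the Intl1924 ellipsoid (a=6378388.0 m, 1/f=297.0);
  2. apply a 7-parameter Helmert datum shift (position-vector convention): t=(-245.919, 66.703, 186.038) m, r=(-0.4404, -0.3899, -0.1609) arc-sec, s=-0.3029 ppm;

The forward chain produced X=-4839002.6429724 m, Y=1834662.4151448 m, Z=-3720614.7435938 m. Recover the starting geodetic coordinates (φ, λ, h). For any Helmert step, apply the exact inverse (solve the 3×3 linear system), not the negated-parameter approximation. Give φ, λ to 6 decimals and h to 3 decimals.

start: X=-4839002.6430, Y=1834662.4151, Z=-3720614.7436 m
→ Helmert⁻¹: X=-4838766.6541, Y=1834600.4376, Z=-3720788.8449
→ geod (Bowring, a=6378388.000): φ=-35.89978400°, λ=159.23596300°, h=2627.0200 m

φ=-35.899784°, λ=159.235963°, h=2627.020 m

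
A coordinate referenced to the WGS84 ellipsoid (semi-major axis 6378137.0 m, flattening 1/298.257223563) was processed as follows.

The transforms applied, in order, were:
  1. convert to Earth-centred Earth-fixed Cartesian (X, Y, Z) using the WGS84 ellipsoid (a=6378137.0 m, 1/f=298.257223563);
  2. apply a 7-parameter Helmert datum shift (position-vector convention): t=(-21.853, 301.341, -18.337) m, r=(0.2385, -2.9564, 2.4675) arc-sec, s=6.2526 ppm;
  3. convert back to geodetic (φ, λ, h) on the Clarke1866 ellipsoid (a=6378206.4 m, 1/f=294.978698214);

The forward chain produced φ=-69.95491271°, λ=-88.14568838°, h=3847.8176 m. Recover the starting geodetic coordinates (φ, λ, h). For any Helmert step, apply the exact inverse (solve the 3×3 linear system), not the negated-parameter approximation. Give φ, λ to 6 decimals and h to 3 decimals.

start: φ=-69.954913°, λ=-88.145688°, h=3847.818 m
→ ECEF (a=6378206.400, f=1/294.978698214): X=70996.0991, Y=-2192919.7197, Z=-5972747.8879
→ Helmert⁻¹: X=70905.6644, Y=-2193215.1018, Z=-5972690.6864
→ geod (Bowring, a=6378137.000): φ=-69.95090100°, λ=-88.14829800°, h=3753.8070 m

φ=-69.950901°, λ=-88.148298°, h=3753.807 m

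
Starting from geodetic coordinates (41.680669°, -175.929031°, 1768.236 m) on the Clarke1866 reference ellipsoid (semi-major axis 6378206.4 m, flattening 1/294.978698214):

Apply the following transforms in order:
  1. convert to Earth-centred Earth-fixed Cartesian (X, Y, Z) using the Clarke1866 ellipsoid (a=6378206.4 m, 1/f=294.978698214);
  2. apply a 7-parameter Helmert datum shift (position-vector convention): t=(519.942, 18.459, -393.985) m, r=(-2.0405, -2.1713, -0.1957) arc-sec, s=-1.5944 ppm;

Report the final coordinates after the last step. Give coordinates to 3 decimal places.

start: φ=41.680669°, λ=-175.929031°, h=1768.236 m
→ ECEF (a=6378206.400, f=1/294.978698214): X=-4760068.7462, Y=-338781.8029, Z=4220155.5959
→ Helmert 7p (PV): X=-4759585.9607, Y=-338716.5392, Z=4219708.1257

X=-4759585.961 m, Y=-338716.539 m, Z=4219708.126 m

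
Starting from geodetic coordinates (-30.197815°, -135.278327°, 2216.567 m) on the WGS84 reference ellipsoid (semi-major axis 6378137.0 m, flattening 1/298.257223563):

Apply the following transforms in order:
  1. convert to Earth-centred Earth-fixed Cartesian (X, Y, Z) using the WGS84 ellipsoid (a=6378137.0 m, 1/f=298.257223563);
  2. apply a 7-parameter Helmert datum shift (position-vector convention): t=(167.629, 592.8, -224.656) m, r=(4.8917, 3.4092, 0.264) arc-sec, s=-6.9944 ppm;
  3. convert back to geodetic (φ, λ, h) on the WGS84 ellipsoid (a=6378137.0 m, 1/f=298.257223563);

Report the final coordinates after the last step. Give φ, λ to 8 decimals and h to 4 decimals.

start: φ=-30.197815°, λ=-135.278327°, h=2216.567 m
→ ECEF (a=6378137.000, f=1/298.257223563): X=-3921558.1620, Y=-3883642.3652, Z=-3190460.4046
→ Helmert 7p (PV): X=-3921410.8658, Y=-3882951.7574, Z=-3190690.0315
→ geod (Bowring, a=6378137.000): φ=-30.20228376°, λ=-135.28234551°, h=1821.6329 m

φ=-30.20228376°, λ=-135.28234551°, h=1821.6329 m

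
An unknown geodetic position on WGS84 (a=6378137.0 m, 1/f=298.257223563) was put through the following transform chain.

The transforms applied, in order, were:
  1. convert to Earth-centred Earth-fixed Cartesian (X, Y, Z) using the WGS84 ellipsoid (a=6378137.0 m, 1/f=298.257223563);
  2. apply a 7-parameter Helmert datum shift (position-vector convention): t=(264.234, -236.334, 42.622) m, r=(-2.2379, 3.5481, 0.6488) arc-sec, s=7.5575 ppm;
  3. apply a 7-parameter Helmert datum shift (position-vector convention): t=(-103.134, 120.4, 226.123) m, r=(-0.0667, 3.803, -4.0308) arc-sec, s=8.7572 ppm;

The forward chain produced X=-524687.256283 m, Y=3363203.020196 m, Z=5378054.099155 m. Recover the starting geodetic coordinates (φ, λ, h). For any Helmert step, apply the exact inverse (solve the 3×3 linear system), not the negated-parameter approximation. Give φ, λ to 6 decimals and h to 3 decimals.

φ=57.840997°, λ=98.873796°, h=1634.841 m

start: X=-524687.2563, Y=3363203.0202, Z=5378054.0992 m
→ Helmert⁻¹: X=-524744.4010, Y=3363041.1758, Z=5377772.2944
→ Helmert⁻¹: X=-525086.5942, Y=3363195.3973, Z=5377716.4876
→ geod (Bowring, a=6378137.000): φ=57.84099700°, λ=98.87379600°, h=1634.8410 m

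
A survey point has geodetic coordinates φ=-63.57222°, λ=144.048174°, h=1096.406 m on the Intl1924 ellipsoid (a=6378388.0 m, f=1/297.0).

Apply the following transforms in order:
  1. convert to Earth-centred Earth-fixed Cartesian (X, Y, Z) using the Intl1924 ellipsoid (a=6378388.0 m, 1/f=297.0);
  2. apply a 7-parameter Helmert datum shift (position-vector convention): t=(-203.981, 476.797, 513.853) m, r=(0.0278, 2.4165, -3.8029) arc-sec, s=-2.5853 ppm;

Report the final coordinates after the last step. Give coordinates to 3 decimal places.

start: φ=-63.572220°, λ=144.048174°, h=1096.406 m
→ ECEF (a=6378388.000, f=1/297.0): X=-2304674.7602, Y=1671485.4013, Z=-5689759.3560
→ Helmert 7p (PV): X=-2304908.6242, Y=1672001.1349, Z=-5689203.5676

X=-2304908.624 m, Y=1672001.135 m, Z=-5689203.568 m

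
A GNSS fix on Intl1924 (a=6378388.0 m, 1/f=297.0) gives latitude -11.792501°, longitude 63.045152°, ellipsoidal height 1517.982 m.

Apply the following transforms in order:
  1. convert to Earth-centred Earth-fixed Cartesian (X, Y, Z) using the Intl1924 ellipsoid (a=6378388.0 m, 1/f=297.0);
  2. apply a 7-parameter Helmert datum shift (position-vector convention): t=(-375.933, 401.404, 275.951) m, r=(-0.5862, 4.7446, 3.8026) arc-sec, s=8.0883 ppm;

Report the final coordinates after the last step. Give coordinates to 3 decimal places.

X=2830811.268 m, Y=5568069.900 m, Z=-1295082.235 m

start: φ=-11.792501°, λ=63.045152°, h=1517.982 m
→ ECEF (a=6378388.000, f=1/297.0): X=2831296.7370, Y=5567574.9479, Z=-1295266.7595
→ Helmert 7p (PV): X=2830811.2678, Y=5568069.8998, Z=-1295082.2354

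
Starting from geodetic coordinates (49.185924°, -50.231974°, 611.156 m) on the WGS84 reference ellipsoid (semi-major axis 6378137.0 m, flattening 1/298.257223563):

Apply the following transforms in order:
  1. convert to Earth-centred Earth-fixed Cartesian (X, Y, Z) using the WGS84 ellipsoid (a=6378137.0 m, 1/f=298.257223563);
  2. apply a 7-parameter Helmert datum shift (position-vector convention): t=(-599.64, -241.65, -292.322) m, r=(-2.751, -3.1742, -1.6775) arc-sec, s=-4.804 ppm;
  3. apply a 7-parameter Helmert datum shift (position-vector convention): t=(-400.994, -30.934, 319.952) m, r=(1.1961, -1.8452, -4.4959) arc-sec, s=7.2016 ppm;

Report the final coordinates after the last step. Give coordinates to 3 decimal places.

X=2670872.340 m, Y=-3211095.272 m, Z=4804689.580 m

start: φ=49.185924°, λ=-50.231974°, h=611.156 m
→ ECEF (a=6378137.000, f=1/298.257223563): X=2672079.5892, Y=-3210771.2487, Z=4804561.2115
→ Helmert 7p (PV): X=2671367.0634, Y=-3210955.1262, Z=4804329.7513
→ Helmert 7p (PV): X=2670872.3399, Y=-3211095.2716, Z=4804689.5798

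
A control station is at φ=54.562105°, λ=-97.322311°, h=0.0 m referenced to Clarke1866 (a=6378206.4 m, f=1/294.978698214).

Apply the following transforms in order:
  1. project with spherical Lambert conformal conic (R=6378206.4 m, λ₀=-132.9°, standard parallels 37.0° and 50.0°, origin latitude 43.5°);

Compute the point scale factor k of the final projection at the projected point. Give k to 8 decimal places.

1.01329830

start: φ=54.562105°, λ=-97.322311°, h=0.000 m
→ into lcc (λ₀=-132.9°): φ=54.56210500°, λ−λ₀=35.57768900°
scale k = 1.01329830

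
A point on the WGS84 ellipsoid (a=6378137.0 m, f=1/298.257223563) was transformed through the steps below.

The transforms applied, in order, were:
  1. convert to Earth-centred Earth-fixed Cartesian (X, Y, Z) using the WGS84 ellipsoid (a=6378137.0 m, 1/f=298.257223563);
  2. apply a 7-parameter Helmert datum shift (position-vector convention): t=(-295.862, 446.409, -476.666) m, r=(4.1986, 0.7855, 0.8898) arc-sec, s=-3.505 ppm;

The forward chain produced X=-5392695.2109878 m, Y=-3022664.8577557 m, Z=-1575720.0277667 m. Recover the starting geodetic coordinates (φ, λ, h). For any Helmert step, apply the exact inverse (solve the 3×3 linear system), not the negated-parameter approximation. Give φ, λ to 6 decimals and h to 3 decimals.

φ=-14.387325°, λ=-150.723902°, h=2737.922 m

start: X=-5392695.2110, Y=-3022664.8578, Z=-1575720.0278 m
→ Helmert⁻¹: X=-5392425.2921, Y=-3023130.6645, Z=-1575207.8815
→ geod (Bowring, a=6378137.000): φ=-14.38732500°, λ=-150.72390200°, h=2737.9220 m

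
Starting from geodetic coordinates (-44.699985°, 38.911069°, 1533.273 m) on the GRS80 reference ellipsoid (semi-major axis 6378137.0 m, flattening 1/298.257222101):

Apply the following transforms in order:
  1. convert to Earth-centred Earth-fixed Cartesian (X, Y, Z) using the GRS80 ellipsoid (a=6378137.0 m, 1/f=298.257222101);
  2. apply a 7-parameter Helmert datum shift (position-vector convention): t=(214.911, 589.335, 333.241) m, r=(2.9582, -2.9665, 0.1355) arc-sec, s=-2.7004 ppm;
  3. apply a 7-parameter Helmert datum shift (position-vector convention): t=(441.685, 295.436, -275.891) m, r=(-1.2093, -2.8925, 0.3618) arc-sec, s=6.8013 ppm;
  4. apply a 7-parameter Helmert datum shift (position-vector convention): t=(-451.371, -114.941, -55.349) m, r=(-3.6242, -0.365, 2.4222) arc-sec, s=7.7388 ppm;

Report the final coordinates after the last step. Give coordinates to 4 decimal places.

start: φ=-44.699985°, λ=38.911069°, h=1533.273 m
→ ECEF (a=6378137.000, f=1/298.257222101): X=3534380.3021, Y=2853012.9360, Z=-4464790.1234
→ Helmert 7p (PV): X=3534648.0070, Y=2853660.9213, Z=-4464353.0772
→ Helmert 7p (PV): X=3535171.3318, Y=2853955.7919, Z=-4464626.4948
→ Helmert 7p (PV): X=3534721.7046, Y=2853826.0046, Z=-4464760.2850

X=3534721.7046 m, Y=2853826.0046 m, Z=-4464760.2850 m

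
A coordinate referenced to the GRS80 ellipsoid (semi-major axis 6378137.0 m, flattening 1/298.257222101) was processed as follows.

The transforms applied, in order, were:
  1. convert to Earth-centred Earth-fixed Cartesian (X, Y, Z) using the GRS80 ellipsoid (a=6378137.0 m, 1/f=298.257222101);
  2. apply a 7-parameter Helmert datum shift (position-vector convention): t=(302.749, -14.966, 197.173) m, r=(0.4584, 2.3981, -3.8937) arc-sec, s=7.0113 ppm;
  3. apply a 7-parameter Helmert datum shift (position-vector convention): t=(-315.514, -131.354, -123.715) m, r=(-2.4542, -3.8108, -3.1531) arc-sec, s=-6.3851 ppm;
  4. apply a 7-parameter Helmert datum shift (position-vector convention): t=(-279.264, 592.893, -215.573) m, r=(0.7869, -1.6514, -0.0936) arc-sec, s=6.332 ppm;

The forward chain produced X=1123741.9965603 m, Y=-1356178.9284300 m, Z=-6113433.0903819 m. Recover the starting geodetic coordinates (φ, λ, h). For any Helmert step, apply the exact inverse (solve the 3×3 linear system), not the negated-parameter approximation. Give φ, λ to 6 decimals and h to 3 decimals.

φ=-74.026440°, λ=-50.356051°, h=3663.093 m

start: X=1123741.9966, Y=-1356178.9284, Z=-6113433.0904 m
→ Helmert⁻¹: X=1123965.8155, Y=-1356786.0422, Z=-6113182.6313
→ Helmert⁻¹: X=1124196.3038, Y=-1356573.4295, Z=-6113134.8598
→ Helmert⁻¹: X=1123982.3575, Y=-1356541.3207, Z=-6113273.0882
→ geod (Bowring, a=6378137.000): φ=-74.02644000°, λ=-50.35605100°, h=3663.0930 m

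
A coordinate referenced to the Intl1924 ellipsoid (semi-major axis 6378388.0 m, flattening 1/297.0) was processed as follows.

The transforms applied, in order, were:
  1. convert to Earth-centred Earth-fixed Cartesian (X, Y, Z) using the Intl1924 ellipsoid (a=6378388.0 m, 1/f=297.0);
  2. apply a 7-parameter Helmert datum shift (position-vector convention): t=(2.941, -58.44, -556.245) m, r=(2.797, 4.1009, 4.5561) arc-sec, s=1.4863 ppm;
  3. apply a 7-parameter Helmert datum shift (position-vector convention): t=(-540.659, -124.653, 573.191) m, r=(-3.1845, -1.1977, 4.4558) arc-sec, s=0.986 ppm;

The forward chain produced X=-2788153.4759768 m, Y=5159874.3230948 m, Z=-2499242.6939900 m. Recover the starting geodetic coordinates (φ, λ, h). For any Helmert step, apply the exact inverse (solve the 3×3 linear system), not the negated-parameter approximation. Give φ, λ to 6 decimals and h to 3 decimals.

start: X=-2788153.4760, Y=5159874.3231, Z=-2499242.6940 m
→ Helmert⁻¹: X=-2787513.1133, Y=5160092.6980, Z=-2499717.5681
→ Helmert⁻¹: X=-2787348.2402, Y=5160171.1462, Z=-2499282.9990
→ geod (Bowring, a=6378388.000): φ=-23.22073400°, λ=118.37640300°, h=120.2880 m

φ=-23.220734°, λ=118.376403°, h=120.288 m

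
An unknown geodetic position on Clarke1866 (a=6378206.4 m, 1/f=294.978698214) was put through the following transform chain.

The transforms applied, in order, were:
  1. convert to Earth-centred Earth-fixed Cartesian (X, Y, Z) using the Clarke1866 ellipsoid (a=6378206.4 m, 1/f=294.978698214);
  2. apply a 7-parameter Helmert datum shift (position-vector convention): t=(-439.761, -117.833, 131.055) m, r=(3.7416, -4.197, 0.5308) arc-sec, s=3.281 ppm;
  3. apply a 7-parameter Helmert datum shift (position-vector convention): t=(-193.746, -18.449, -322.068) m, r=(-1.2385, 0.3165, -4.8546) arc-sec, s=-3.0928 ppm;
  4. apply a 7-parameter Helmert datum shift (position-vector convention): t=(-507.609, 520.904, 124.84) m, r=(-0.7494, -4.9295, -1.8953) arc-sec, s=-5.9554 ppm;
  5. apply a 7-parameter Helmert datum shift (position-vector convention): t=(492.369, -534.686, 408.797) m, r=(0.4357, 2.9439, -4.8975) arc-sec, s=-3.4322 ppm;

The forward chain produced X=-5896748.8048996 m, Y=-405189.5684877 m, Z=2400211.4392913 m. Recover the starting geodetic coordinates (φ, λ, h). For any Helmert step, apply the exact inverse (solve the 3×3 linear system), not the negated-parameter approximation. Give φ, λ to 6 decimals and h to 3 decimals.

start: X=-5896748.8049, Y=-405189.5685, Z=2400211.4393 m
→ Helmert⁻¹: X=-5897286.0532, Y=-404791.2260, Z=2399727.5654
→ Helmert⁻¹: X=-5896752.4856, Y=-405377.4459, Z=2399756.4691
→ Helmert⁻¹: X=-5896571.1153, Y=-405513.4420, Z=2400074.4773
→ Helmert⁻¹: X=-5896064.2166, Y=-405335.5694, Z=2400062.8717
→ geod (Bowring, a=6378206.400): φ=22.23814500°, λ=-176.06728600°, h=3596.2380 m

φ=22.238145°, λ=-176.067286°, h=3596.238 m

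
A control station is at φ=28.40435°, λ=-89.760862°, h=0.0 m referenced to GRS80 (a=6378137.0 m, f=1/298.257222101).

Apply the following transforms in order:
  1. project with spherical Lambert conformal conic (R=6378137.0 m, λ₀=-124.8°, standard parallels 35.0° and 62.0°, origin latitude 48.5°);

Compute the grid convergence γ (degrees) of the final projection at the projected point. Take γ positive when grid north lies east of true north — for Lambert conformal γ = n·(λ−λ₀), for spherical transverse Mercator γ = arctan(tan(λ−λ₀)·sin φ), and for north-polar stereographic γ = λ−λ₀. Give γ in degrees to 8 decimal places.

26.49592108

start: φ=28.404350°, λ=-89.760862°, h=0.000 m
→ into lcc (λ₀=-124.8°): φ=28.40435000°, λ−λ₀=35.03913800°
convergence γ = 26.49592108°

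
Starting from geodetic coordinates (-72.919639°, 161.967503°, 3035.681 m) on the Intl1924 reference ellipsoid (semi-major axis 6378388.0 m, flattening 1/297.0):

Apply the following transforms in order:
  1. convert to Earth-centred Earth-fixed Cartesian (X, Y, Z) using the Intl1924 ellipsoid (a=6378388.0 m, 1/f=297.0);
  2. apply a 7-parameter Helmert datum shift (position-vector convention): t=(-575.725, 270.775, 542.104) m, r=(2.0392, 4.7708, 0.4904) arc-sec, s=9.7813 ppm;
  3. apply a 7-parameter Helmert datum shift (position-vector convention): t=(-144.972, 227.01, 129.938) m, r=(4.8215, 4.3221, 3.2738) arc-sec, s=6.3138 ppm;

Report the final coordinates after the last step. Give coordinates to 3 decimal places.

start: φ=-72.919639°, λ=161.967503°, h=3035.681 m
→ ECEF (a=6378388.000, f=1/297.0): X=-1787737.9744, Y=581992.5024, Z=-6077660.9798
→ Helmert 7p (PV): X=-1788473.1441, Y=582324.8059, Z=-6077131.2196
→ Helmert 7p (PV): X=-1788765.9926, Y=582669.1617, Z=-6076988.5631

X=-1788765.993 m, Y=582669.162 m, Z=-6076988.563 m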